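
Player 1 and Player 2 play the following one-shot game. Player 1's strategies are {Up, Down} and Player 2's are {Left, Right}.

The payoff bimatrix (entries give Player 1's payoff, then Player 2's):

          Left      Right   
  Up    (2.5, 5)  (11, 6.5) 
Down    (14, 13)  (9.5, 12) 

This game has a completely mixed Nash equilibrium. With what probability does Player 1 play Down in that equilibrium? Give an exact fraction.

3/5

Let r be the probability that Player 1 plays Up. In a completely mixed equilibrium, Player 2 must be indifferent between Left and Right.
Player 2's expected payoff from Left is 5r + 13(1−r); from Right it is 6.5r + 12(1−r).
Setting these equal: −8r + 13 = −5.5r + 12, so r = 2/5.
Therefore Player 1 plays Down with probability 1 − 2/5 = 3/5.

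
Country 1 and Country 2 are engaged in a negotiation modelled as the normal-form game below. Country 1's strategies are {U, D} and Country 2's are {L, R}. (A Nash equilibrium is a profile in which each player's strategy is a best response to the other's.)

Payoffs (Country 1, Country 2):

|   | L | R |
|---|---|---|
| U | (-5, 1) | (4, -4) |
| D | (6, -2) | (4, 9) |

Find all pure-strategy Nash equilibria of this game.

(U, L): Country 1 prefers D (6 > -5) — not an equilibrium.
(U, R): Country 2 prefers L (1 > -4) — not an equilibrium.
(D, L): Country 2 prefers R (9 > -2) — not an equilibrium.
(D, R): Country 1 gets 4 ≥ 4 from U, and Country 2 gets 9 ≥ -2 from L — Nash equilibrium.

(D, R)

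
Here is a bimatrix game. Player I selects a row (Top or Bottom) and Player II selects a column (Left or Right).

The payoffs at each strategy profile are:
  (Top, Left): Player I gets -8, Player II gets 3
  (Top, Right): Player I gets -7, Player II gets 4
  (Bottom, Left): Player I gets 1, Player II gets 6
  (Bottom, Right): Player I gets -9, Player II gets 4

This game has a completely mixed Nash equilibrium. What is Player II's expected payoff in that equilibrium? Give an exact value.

First find p, the probability Player I plays Top, from Player II's indifference between Left and Right: 3p + 6(1−p) = 4p + 4(1−p), giving p = 2/3.
Since Player II is indifferent in equilibrium, Player II's expected payoff equals the payoff from either column against (2/3, 1/3). Using Left: 3(2/3) + 6(1/3) = 4.

4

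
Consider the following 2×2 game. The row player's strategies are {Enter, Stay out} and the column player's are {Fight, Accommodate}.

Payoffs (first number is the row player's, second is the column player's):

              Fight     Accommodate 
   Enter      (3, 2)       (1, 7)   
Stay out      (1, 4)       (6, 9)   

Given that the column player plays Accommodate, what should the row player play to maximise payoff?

Against Accommodate, the row player earns 1 from Enter and 6 from Stay out.
So Stay out is the best response.

Stay out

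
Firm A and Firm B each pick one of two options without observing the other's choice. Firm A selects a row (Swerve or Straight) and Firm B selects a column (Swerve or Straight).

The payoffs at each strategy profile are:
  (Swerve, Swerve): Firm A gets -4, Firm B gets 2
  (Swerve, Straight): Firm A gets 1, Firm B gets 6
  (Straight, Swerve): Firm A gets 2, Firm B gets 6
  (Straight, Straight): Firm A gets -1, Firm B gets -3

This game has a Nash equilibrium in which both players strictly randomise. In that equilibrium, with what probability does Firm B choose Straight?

3/4

Let c be the probability that Firm B plays Swerve. In a completely mixed equilibrium, Firm A must be indifferent between Swerve and Straight.
Firm A's expected payoff from Swerve is −4c + (1−c); from Straight it is 2c − (1−c).
Setting these equal: −5c + 1 = 3c − 1, so c = 1/4.
Therefore Firm B plays Straight with probability 1 − 1/4 = 3/4.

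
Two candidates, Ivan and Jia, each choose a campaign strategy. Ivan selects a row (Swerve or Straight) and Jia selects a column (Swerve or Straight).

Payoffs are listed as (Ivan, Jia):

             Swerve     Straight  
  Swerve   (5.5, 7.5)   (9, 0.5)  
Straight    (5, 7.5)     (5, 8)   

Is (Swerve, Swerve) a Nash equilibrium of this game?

At (Swerve, Swerve), Ivan earns 5.5; switching to Straight would give 5, so Ivan has no profitable deviation.
Jia earns 7.5; switching to Straight would give 0.5, so Jia has no profitable deviation.
Neither player can gain by a unilateral deviation, so this profile is a Nash equilibrium.

Yes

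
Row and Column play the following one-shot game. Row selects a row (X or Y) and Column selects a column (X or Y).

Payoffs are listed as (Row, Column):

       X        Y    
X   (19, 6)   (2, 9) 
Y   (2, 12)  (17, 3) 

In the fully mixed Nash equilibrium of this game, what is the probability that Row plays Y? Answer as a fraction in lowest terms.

Let r be the probability that Row plays X. In a completely mixed equilibrium, Column must be indifferent between X and Y.
Column's expected payoff from X is 6r + 12(1−r); from Y it is 9r + 3(1−r).
Setting these equal: −6r + 12 = 6r + 3, so r = 3/4.
Therefore Row plays Y with probability 1 − 3/4 = 1/4.

1/4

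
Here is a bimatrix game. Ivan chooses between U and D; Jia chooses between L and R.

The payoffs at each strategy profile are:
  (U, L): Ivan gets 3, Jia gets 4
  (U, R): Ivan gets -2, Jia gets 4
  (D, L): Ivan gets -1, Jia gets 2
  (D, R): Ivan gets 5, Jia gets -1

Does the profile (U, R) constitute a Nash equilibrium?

No

At (U, R), Ivan earns -2; switching to D would give 5, so Ivan would deviate.
Jia earns 4; switching to L would give 4, so Jia has no profitable deviation.
Since at least one player can profitably deviate, this is not a Nash equilibrium.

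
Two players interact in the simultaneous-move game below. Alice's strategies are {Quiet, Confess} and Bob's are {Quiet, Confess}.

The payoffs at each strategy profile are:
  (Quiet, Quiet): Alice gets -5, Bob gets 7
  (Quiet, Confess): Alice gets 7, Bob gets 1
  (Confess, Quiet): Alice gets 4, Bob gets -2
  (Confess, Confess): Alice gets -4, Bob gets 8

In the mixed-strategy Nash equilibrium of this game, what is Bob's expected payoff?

First find x, the probability Alice plays Quiet, from Bob's indifference between Quiet and Confess: 7x − 2(1−x) = x + 8(1−x), giving x = 5/8.
Since Bob is indifferent in equilibrium, Bob's expected payoff equals the payoff from either column against (5/8, 3/8). Using Quiet: 7(5/8) − 2(3/8) = 29/8.

29/8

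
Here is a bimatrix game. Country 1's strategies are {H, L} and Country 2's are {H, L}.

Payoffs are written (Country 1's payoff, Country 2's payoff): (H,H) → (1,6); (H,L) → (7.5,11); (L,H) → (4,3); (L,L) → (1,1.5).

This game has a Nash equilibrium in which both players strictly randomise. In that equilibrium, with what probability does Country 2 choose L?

Let c be the probability that Country 2 plays H. In a completely mixed equilibrium, Country 1 must be indifferent between H and L.
Country 1's expected payoff from H is c + 7.5(1−c); from L it is 4c + (1−c).
Setting these equal: −6.5c + 7.5 = 3c + 1, so c = 13/19.
Therefore Country 2 plays L with probability 1 − 13/19 = 6/19.

6/19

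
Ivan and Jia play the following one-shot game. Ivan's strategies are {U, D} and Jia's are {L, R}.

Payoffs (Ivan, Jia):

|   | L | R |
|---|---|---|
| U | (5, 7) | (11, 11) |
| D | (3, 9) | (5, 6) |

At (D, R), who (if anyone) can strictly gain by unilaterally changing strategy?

Both

Ivan at (D, R) earns 5; deviating to U yields 11 — a strict improvement.
Jia earns 6; deviating to L yields 9 — a strict improvement.
Both Ivan and Jia have strictly profitable deviations.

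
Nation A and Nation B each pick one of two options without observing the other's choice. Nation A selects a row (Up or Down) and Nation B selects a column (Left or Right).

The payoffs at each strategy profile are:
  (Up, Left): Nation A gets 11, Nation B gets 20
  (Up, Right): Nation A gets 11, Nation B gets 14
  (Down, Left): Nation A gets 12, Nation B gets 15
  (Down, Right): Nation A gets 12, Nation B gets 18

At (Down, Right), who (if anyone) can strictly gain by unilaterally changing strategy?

Neither

Nation A at (Down, Right) earns 12; deviating to Up yields 11 — not better.
Nation B earns 18; deviating to Left yields 15 — not better.
Neither player can strictly improve; the profile is a Nash equilibrium.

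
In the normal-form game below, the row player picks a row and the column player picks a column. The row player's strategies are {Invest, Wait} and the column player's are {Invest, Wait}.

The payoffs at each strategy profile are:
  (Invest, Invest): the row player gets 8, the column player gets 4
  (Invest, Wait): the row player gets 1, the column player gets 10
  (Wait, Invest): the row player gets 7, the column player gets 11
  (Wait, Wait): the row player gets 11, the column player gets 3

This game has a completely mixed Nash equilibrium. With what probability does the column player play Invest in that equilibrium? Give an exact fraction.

10/11

Let q be the probability that the column player plays Invest. In a completely mixed equilibrium, the row player must be indifferent between Invest and Wait.
The row player's expected payoff from Invest is 8q + (1−q); from Wait it is 7q + 11(1−q).
Setting these equal: 7q + 1 = −4q + 11, so q = 10/11.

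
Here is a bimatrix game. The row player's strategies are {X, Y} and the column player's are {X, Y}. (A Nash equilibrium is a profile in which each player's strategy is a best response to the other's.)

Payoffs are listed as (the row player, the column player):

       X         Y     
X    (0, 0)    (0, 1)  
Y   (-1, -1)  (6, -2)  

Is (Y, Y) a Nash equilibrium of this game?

No

At (Y, Y), the row player earns 6; switching to X would give 0, so the row player has no profitable deviation.
The column player earns -2; switching to X would give -1, so the column player would deviate.
Since at least one player can profitably deviate, this is not a Nash equilibrium.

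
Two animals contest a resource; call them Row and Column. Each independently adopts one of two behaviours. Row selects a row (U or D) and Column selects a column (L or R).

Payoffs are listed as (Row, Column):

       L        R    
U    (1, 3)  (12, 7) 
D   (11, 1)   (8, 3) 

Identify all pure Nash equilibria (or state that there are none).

(U, R)

(U, L): Row prefers D (11 > 1); Column prefers R (7 > 3) — not an equilibrium.
(U, R): Row gets 12 ≥ 8 from D, and Column gets 7 ≥ 3 from L — Nash equilibrium.
(D, L): Column prefers R (3 > 1) — not an equilibrium.
(D, R): Row prefers U (12 > 8) — not an equilibrium.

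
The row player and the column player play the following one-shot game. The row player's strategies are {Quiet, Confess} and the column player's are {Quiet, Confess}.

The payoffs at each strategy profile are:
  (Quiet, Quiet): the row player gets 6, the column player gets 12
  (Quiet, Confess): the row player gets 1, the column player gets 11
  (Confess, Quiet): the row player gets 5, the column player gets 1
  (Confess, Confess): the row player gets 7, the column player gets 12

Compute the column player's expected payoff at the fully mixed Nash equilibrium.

133/12

First find p, the probability the row player plays Quiet, from the column player's indifference between Quiet and Confess: 12p + (1−p) = 11p + 12(1−p), giving p = 11/12.
Since the column player is indifferent in equilibrium, the column player's expected payoff equals the payoff from either column against (11/12, 1/12). Using Quiet: 12(11/12) + (1/12) = 133/12.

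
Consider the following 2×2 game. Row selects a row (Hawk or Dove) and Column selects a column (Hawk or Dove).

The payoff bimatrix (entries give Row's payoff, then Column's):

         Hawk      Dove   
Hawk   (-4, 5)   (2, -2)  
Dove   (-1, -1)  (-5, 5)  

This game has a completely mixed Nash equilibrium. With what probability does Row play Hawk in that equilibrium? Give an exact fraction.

Let p be the probability that Row plays Hawk. In a completely mixed equilibrium, Column must be indifferent between Hawk and Dove.
Column's expected payoff from Hawk is 5p − (1−p); from Dove it is −2p + 5(1−p).
Setting these equal: 6p − 1 = −7p + 5, so p = 6/13.

6/13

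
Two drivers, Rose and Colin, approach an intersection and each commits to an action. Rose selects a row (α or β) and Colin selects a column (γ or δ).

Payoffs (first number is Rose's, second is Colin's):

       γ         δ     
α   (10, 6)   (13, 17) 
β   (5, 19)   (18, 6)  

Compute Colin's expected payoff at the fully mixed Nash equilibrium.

287/24

First find x, the probability Rose plays α, from Colin's indifference between γ and δ: 6x + 19(1−x) = 17x + 6(1−x), giving x = 13/24.
Since Colin is indifferent in equilibrium, Colin's expected payoff equals the payoff from either column against (13/24, 11/24). Using γ: 6(13/24) + 19(11/24) = 287/24.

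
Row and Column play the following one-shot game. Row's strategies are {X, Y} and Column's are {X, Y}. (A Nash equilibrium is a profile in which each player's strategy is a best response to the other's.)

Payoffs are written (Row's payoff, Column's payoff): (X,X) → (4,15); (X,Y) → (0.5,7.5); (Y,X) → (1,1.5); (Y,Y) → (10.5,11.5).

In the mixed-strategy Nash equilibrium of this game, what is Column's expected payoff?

First find x, the probability Row plays X, from Column's indifference between X and Y: 15x + 1.5(1−x) = 7.5x + 11.5(1−x), giving x = 4/7.
Since Column is indifferent in equilibrium, Column's expected payoff equals the payoff from either column against (4/7, 3/7). Using X: 15(4/7) + 1.5(3/7) = 129/14.

129/14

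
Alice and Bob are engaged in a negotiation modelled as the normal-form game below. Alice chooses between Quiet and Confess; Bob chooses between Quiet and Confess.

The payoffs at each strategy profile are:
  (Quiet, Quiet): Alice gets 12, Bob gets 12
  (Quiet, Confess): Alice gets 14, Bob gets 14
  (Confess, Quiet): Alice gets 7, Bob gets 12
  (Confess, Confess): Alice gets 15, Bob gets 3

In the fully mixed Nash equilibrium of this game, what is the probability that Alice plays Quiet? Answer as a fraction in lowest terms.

9/11

Let x be the probability that Alice plays Quiet. In a completely mixed equilibrium, Bob must be indifferent between Quiet and Confess.
Bob's expected payoff from Quiet is 12x + 12(1−x); from Confess it is 14x + 3(1−x).
Setting these equal: 12 = 11x + 3, so x = 9/11.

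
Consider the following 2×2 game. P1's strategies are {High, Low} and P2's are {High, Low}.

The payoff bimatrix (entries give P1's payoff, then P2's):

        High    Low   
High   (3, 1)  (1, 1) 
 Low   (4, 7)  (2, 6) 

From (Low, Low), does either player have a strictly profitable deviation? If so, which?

P2

P1 at (Low, Low) earns 2; deviating to High yields 1 — not better.
P2 earns 6; deviating to High yields 7 — a strict improvement.
Only P2 has a strictly profitable deviation.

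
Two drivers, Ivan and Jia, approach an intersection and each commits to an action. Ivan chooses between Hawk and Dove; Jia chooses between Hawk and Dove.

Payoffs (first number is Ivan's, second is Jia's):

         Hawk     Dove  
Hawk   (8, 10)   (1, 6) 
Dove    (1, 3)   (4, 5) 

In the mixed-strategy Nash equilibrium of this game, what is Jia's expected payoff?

16/3

First find x, the probability Ivan plays Hawk, from Jia's indifference between Hawk and Dove: 10x + 3(1−x) = 6x + 5(1−x), giving x = 1/3.
Since Jia is indifferent in equilibrium, Jia's expected payoff equals the payoff from either column against (1/3, 2/3). Using Hawk: 10(1/3) + 3(2/3) = 16/3.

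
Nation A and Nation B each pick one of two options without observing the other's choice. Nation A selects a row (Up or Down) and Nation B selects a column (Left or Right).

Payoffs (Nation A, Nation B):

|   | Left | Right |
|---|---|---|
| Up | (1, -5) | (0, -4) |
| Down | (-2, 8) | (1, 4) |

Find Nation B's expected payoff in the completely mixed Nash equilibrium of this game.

-12/5

First find p, the probability Nation A plays Up, from Nation B's indifference between Left and Right: −5p + 8(1−p) = −4p + 4(1−p), giving p = 4/5.
Since Nation B is indifferent in equilibrium, Nation B's expected payoff equals the payoff from either column against (4/5, 1/5). Using Left: −5(4/5) + 8(1/5) = -12/5.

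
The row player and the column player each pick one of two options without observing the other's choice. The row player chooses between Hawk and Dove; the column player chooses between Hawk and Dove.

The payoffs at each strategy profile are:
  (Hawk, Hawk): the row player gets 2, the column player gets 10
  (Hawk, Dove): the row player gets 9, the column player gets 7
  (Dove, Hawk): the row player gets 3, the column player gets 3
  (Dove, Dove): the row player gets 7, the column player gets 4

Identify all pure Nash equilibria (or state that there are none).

none

(Hawk, Hawk): the row player prefers Dove (3 > 2) — not an equilibrium.
(Hawk, Dove): the column player prefers Hawk (10 > 7) — not an equilibrium.
(Dove, Hawk): the column player prefers Dove (4 > 3) — not an equilibrium.
(Dove, Dove): the row player prefers Hawk (9 > 7) — not an equilibrium.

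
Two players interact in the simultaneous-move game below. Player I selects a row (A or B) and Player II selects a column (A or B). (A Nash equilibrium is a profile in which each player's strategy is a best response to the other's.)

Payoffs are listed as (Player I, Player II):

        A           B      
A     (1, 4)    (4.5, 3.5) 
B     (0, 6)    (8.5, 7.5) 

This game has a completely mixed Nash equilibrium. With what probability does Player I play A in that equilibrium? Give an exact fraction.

Let x be the probability that Player I plays A. In a completely mixed equilibrium, Player II must be indifferent between A and B.
Player II's expected payoff from A is 4x + 6(1−x); from B it is 3.5x + 7.5(1−x).
Setting these equal: −2x + 6 = −4x + 7.5, so x = 3/4.

3/4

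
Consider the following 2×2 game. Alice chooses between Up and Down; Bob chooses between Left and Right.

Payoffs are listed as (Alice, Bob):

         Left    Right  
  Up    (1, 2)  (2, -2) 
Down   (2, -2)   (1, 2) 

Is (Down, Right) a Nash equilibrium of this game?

No

At (Down, Right), Alice earns 1; switching to Up would give 2, so Alice would deviate.
Bob earns 2; switching to Left would give -2, so Bob has no profitable deviation.
Since at least one player can profitably deviate, this is not a Nash equilibrium.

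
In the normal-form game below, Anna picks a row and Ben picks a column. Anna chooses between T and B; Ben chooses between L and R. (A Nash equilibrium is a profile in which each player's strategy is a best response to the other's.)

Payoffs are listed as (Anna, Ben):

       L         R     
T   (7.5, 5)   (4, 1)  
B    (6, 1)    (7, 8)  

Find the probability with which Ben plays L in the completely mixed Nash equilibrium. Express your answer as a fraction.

2/3

Let c be the probability that Ben plays L. In a completely mixed equilibrium, Anna must be indifferent between T and B.
Anna's expected payoff from T is 7.5c + 4(1−c); from B it is 6c + 7(1−c).
Setting these equal: 3.5c + 4 = −c + 7, so c = 2/3.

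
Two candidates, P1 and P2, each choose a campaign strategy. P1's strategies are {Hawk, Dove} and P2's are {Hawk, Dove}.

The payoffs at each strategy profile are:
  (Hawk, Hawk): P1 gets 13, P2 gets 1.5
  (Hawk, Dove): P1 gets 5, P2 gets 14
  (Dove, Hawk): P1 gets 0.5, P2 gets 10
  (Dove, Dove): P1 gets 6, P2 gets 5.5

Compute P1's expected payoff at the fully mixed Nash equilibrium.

151/27

First find y, the probability P2 plays Hawk, from P1's indifference between Hawk and Dove: 13y + 5(1−y) = 0.5y + 6(1−y), giving y = 2/27.
Since P1 is indifferent in equilibrium, P1's expected payoff equals the payoff from either row against (2/27, 25/27). Using Hawk: 13(2/27) + 5(25/27) = 151/27.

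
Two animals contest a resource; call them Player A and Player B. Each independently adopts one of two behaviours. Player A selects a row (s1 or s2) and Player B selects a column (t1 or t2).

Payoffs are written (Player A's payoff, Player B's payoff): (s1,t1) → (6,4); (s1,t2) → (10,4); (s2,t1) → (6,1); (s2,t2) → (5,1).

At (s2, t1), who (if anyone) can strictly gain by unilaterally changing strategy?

Player A at (s2, t1) earns 6; deviating to s1 yields 6 — not better.
Player B earns 1; deviating to t2 yields 1 — not better.
Neither player can strictly improve; the profile is a Nash equilibrium.

Neither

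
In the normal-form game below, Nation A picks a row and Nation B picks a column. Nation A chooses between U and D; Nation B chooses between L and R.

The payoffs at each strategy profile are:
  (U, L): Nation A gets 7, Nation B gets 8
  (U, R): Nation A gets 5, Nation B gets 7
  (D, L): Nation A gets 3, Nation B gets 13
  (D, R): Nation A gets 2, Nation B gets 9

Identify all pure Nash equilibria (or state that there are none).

(U, L)

(U, L): Nation A gets 7 ≥ 3 from D, and Nation B gets 8 ≥ 7 from R — Nash equilibrium.
(U, R): Nation B prefers L (8 > 7) — not an equilibrium.
(D, L): Nation A prefers U (7 > 3) — not an equilibrium.
(D, R): Nation A prefers U (5 > 2); Nation B prefers L (13 > 9) — not an equilibrium.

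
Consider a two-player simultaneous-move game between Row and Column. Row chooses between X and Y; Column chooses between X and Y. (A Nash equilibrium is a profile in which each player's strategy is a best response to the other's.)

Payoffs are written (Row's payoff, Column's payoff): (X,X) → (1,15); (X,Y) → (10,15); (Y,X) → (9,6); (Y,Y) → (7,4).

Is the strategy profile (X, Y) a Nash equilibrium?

Yes

At (X, Y), Row earns 10; switching to Y would give 7, so Row has no profitable deviation.
Column earns 15; switching to X would give 15, so Column has no profitable deviation.
Neither player can gain by a unilateral deviation, so this profile is a Nash equilibrium.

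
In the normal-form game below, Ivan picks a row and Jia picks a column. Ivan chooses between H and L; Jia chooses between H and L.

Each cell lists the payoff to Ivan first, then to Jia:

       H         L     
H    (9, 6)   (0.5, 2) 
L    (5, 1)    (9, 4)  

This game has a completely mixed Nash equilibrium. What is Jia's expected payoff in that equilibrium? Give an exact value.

22/7

First find x, the probability Ivan plays H, from Jia's indifference between H and L: 6x + (1−x) = 2x + 4(1−x), giving x = 3/7.
Since Jia is indifferent in equilibrium, Jia's expected payoff equals the payoff from either column against (3/7, 4/7). Using H: 6(3/7) + (4/7) = 22/7.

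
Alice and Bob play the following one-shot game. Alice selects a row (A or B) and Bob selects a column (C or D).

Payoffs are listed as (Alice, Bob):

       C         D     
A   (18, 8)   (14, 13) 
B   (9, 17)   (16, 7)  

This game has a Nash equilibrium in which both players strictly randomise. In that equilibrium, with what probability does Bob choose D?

9/11

Let c be the probability that Bob plays C. In a completely mixed equilibrium, Alice must be indifferent between A and B.
Alice's expected payoff from A is 18c + 14(1−c); from B it is 9c + 16(1−c).
Setting these equal: 4c + 14 = −7c + 16, so c = 2/11.
Therefore Bob plays D with probability 1 − 2/11 = 9/11.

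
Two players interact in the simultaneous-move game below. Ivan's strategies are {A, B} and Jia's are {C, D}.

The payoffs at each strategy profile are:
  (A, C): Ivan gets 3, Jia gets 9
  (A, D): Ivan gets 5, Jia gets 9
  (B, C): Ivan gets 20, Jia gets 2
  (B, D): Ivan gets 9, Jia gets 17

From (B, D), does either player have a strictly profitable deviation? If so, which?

Neither

Ivan at (B, D) earns 9; deviating to A yields 5 — not better.
Jia earns 17; deviating to C yields 2 — not better.
Neither player can strictly improve; the profile is a Nash equilibrium.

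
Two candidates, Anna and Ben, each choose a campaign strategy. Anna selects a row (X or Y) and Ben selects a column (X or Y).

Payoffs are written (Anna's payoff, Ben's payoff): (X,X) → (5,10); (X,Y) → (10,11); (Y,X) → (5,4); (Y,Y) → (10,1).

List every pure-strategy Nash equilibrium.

(X, Y) and (Y, X)

(X, X): Ben prefers Y (11 > 10) — not an equilibrium.
(X, Y): Anna gets 10 ≥ 10 from Y, and Ben gets 11 ≥ 10 from X — Nash equilibrium.
(Y, X): Anna gets 5 ≥ 5 from X, and Ben gets 4 ≥ 1 from Y — Nash equilibrium.
(Y, Y): Ben prefers X (4 > 1) — not an equilibrium.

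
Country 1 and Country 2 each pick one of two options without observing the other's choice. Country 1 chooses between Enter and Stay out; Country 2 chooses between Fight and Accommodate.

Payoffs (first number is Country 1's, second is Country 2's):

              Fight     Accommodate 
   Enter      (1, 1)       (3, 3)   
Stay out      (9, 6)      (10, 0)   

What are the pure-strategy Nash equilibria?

(Enter, Fight): Country 1 prefers Stay out (9 > 1); Country 2 prefers Accommodate (3 > 1) — not an equilibrium.
(Enter, Accommodate): Country 1 prefers Stay out (10 > 3) — not an equilibrium.
(Stay out, Fight): Country 1 gets 9 ≥ 1 from Enter, and Country 2 gets 6 ≥ 0 from Accommodate — Nash equilibrium.
(Stay out, Accommodate): Country 2 prefers Fight (6 > 0) — not an equilibrium.

(Stay out, Fight)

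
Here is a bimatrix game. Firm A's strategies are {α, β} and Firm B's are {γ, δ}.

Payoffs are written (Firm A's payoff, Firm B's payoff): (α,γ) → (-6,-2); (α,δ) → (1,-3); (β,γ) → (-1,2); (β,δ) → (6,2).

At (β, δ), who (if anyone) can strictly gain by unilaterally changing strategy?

Neither

Firm A at (β, δ) earns 6; deviating to α yields 1 — not better.
Firm B earns 2; deviating to γ yields 2 — not better.
Neither player can strictly improve; the profile is a Nash equilibrium.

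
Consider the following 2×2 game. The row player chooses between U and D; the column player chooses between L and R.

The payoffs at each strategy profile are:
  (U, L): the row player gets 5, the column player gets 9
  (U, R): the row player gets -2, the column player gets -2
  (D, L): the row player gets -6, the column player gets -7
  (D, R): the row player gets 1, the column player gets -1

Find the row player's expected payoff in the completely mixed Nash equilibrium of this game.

First find q, the probability the column player plays L, from the row player's indifference between U and D: 5q − 2(1−q) = −6q + (1−q), giving q = 3/14.
Since the row player is indifferent in equilibrium, the row player's expected payoff equals the payoff from either row against (3/14, 11/14). Using U: 5(3/14) − 2(11/14) = -1/2.

-1/2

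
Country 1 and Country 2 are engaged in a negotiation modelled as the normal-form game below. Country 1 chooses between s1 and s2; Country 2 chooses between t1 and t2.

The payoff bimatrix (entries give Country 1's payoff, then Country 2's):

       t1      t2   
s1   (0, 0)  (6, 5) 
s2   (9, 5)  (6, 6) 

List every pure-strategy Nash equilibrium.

(s1, t1): Country 1 prefers s2 (9 > 0); Country 2 prefers t2 (5 > 0) — not an equilibrium.
(s1, t2): Country 1 gets 6 ≥ 6 from s2, and Country 2 gets 5 ≥ 0 from t1 — Nash equilibrium.
(s2, t1): Country 2 prefers t2 (6 > 5) — not an equilibrium.
(s2, t2): Country 1 gets 6 ≥ 6 from s1, and Country 2 gets 6 ≥ 5 from t1 — Nash equilibrium.

(s1, t2) and (s2, t2)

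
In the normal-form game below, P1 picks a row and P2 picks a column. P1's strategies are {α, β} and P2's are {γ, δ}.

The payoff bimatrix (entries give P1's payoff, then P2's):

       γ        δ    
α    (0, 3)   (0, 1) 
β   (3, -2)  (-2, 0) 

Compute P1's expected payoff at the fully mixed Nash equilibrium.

0

First find q, the probability P2 plays γ, from P1's indifference between α and β: 0 = 3q − 2(1−q), giving q = 2/5.
Since P1 is indifferent in equilibrium, P1's expected payoff equals the payoff from either row against (2/5, 3/5). Using α: 0 = 0.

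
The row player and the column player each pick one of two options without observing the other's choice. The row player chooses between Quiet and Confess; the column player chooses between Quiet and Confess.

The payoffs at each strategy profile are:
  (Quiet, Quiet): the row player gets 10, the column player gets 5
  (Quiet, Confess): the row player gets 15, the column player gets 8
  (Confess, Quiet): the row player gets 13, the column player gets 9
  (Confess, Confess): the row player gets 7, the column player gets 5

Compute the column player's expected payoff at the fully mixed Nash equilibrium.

First find x, the probability the row player plays Quiet, from the column player's indifference between Quiet and Confess: 5x + 9(1−x) = 8x + 5(1−x), giving x = 4/7.
Since the column player is indifferent in equilibrium, the column player's expected payoff equals the payoff from either column against (4/7, 3/7). Using Quiet: 5(4/7) + 9(3/7) = 47/7.

47/7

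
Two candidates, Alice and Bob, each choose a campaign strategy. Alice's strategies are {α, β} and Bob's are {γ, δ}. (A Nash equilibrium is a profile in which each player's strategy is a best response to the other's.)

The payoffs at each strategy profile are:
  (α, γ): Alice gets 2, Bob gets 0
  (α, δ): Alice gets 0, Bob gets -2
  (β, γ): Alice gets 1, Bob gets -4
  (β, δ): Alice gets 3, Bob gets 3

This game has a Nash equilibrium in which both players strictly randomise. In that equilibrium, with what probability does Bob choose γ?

Let q be the probability that Bob plays γ. In a completely mixed equilibrium, Alice must be indifferent between α and β.
Alice's expected payoff from α is 2q; from β it is q + 3(1−q).
Setting these equal: 2q = −2q + 3, so q = 3/4.

3/4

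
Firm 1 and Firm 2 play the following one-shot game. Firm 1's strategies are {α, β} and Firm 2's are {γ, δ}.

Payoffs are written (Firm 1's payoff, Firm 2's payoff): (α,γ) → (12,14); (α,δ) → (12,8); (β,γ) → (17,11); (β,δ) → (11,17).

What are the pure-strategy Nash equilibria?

none

(α, γ): Firm 1 prefers β (17 > 12) — not an equilibrium.
(α, δ): Firm 2 prefers γ (14 > 8) — not an equilibrium.
(β, γ): Firm 2 prefers δ (17 > 11) — not an equilibrium.
(β, δ): Firm 1 prefers α (12 > 11) — not an equilibrium.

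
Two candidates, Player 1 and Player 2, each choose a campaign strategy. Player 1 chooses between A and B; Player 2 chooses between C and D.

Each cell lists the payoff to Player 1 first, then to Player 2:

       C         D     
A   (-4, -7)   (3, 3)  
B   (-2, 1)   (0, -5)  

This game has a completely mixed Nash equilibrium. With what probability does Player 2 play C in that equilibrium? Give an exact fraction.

Let q be the probability that Player 2 plays C. In a completely mixed equilibrium, Player 1 must be indifferent between A and B.
Player 1's expected payoff from A is −4q + 3(1−q); from B it is −2q.
Setting these equal: −7q + 3 = −2q, so q = 3/5.

3/5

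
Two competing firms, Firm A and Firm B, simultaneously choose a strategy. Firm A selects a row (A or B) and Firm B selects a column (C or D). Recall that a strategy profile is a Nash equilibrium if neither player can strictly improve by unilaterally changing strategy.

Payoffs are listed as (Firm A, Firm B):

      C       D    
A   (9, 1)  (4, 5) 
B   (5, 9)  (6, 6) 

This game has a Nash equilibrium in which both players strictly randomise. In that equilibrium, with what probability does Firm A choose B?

Let p be the probability that Firm A plays A. In a completely mixed equilibrium, Firm B must be indifferent between C and D.
Firm B's expected payoff from C is p + 9(1−p); from D it is 5p + 6(1−p).
Setting these equal: −8p + 9 = −p + 6, so p = 3/7.
Therefore Firm A plays B with probability 1 − 3/7 = 4/7.

4/7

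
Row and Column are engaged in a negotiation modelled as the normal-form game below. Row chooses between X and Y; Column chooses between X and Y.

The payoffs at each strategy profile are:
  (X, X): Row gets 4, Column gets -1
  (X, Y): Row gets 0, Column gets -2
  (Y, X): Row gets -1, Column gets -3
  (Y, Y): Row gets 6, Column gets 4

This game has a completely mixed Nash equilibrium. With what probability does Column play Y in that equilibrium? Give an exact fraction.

Let y be the probability that Column plays X. In a completely mixed equilibrium, Row must be indifferent between X and Y.
Row's expected payoff from X is 4y; from Y it is −y + 6(1−y).
Setting these equal: 4y = −7y + 6, so y = 6/11.
Therefore Column plays Y with probability 1 − 6/11 = 5/11.

5/11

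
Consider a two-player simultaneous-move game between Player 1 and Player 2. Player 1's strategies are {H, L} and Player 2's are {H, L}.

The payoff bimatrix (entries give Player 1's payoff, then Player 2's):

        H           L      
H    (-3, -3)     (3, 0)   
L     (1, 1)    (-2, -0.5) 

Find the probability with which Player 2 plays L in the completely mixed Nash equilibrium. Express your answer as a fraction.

Let y be the probability that Player 2 plays H. In a completely mixed equilibrium, Player 1 must be indifferent between H and L.
Player 1's expected payoff from H is −3y + 3(1−y); from L it is y − 2(1−y).
Setting these equal: −6y + 3 = 3y − 2, so y = 5/9.
Therefore Player 2 plays L with probability 1 − 5/9 = 4/9.

4/9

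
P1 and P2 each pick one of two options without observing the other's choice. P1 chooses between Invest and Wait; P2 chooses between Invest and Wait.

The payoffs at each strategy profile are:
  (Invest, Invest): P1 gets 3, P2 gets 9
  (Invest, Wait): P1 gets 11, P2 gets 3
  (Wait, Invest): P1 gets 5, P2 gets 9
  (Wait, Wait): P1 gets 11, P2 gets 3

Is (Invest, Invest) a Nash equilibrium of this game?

No

At (Invest, Invest), P1 earns 3; switching to Wait would give 5, so P1 would deviate.
P2 earns 9; switching to Wait would give 3, so P2 has no profitable deviation.
Since at least one player can profitably deviate, this is not a Nash equilibrium.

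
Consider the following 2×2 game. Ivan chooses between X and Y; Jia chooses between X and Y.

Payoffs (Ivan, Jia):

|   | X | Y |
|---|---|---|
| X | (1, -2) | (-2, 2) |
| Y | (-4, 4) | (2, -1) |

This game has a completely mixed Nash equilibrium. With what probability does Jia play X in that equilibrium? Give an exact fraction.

4/9

Let c be the probability that Jia plays X. In a completely mixed equilibrium, Ivan must be indifferent between X and Y.
Ivan's expected payoff from X is c − 2(1−c); from Y it is −4c + 2(1−c).
Setting these equal: 3c − 2 = −6c + 2, so c = 4/9.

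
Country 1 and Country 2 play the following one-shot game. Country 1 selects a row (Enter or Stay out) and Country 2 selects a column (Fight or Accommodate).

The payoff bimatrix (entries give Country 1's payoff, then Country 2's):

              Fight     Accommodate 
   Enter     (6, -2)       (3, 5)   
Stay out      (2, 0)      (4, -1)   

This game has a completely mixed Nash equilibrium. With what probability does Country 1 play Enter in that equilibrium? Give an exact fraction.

Let p be the probability that Country 1 plays Enter. In a completely mixed equilibrium, Country 2 must be indifferent between Fight and Accommodate.
Country 2's expected payoff from Fight is −2p; from Accommodate it is 5p − (1−p).
Setting these equal: −2p = 6p − 1, so p = 1/8.

1/8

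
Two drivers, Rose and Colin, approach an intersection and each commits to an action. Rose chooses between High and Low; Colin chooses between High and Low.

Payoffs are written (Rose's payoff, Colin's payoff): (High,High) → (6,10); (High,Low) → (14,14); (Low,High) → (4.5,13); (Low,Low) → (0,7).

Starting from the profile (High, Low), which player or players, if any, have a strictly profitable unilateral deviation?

Neither

Rose at (High, Low) earns 14; deviating to Low yields 0 — not better.
Colin earns 14; deviating to High yields 10 — not better.
Neither player can strictly improve; the profile is a Nash equilibrium.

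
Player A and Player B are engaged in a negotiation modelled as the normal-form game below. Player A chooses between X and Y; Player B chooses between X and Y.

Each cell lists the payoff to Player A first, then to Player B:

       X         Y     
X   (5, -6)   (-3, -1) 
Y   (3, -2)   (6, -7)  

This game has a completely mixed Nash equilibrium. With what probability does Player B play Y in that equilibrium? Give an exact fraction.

2/11

Let q be the probability that Player B plays X. In a completely mixed equilibrium, Player A must be indifferent between X and Y.
Player A's expected payoff from X is 5q − 3(1−q); from Y it is 3q + 6(1−q).
Setting these equal: 8q − 3 = −3q + 6, so q = 9/11.
Therefore Player B plays Y with probability 1 − 9/11 = 2/11.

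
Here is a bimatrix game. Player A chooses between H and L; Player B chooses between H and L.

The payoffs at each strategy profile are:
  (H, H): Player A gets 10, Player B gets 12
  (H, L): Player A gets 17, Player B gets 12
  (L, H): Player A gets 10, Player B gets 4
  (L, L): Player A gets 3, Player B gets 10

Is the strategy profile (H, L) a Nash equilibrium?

Yes

At (H, L), Player A earns 17; switching to L would give 3, so Player A has no profitable deviation.
Player B earns 12; switching to H would give 12, so Player B has no profitable deviation.
Neither player can gain by a unilateral deviation, so this profile is a Nash equilibrium.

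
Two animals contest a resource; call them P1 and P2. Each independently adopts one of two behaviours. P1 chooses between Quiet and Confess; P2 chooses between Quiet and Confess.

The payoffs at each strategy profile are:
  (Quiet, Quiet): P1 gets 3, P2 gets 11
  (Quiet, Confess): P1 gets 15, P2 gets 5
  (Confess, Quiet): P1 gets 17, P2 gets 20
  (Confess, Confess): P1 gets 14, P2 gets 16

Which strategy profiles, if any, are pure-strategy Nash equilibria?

(Quiet, Quiet): P1 prefers Confess (17 > 3) — not an equilibrium.
(Quiet, Confess): P2 prefers Quiet (11 > 5) — not an equilibrium.
(Confess, Quiet): P1 gets 17 ≥ 3 from Quiet, and P2 gets 20 ≥ 16 from Confess — Nash equilibrium.
(Confess, Confess): P1 prefers Quiet (15 > 14); P2 prefers Quiet (20 > 16) — not an equilibrium.

(Confess, Quiet)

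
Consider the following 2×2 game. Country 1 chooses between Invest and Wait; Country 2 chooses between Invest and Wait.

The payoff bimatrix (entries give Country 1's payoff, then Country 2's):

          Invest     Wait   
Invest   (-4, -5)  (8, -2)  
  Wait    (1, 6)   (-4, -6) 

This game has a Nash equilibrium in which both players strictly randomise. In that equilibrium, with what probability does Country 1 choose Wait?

1/5

Let x be the probability that Country 1 plays Invest. In a completely mixed equilibrium, Country 2 must be indifferent between Invest and Wait.
Country 2's expected payoff from Invest is −5x + 6(1−x); from Wait it is −2x − 6(1−x).
Setting these equal: −11x + 6 = 4x − 6, so x = 4/5.
Therefore Country 1 plays Wait with probability 1 − 4/5 = 1/5.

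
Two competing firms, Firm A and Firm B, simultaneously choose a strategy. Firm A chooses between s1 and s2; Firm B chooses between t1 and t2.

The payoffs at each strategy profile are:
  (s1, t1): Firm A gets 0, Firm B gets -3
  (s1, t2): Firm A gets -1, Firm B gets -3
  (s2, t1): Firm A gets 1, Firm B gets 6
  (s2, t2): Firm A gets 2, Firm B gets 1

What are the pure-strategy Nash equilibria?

(s2, t1)

(s1, t1): Firm A prefers s2 (1 > 0) — not an equilibrium.
(s1, t2): Firm A prefers s2 (2 > -1) — not an equilibrium.
(s2, t1): Firm A gets 1 ≥ 0 from s1, and Firm B gets 6 ≥ 1 from t2 — Nash equilibrium.
(s2, t2): Firm B prefers t1 (6 > 1) — not an equilibrium.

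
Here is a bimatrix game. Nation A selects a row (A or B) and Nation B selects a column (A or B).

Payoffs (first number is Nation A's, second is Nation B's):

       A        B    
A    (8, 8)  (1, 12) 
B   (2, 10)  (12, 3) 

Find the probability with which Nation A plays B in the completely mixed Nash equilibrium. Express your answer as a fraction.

4/11

Let r be the probability that Nation A plays A. In a completely mixed equilibrium, Nation B must be indifferent between A and B.
Nation B's expected payoff from A is 8r + 10(1−r); from B it is 12r + 3(1−r).
Setting these equal: −2r + 10 = 9r + 3, so r = 7/11.
Therefore Nation A plays B with probability 1 − 7/11 = 4/11.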